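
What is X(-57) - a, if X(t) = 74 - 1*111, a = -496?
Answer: 459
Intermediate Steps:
X(t) = -37 (X(t) = 74 - 111 = -37)
X(-57) - a = -37 - 1*(-496) = -37 + 496 = 459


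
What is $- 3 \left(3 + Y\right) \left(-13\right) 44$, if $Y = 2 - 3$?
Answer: $3432$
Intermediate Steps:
$Y = -1$
$- 3 \left(3 + Y\right) \left(-13\right) 44 = - 3 \left(3 - 1\right) \left(-13\right) 44 = \left(-3\right) 2 \left(-13\right) 44 = \left(-6\right) \left(-13\right) 44 = 78 \cdot 44 = 3432$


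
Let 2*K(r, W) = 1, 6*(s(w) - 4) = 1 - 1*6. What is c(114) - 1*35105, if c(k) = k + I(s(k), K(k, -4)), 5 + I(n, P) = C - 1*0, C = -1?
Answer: -34997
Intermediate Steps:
s(w) = 19/6 (s(w) = 4 + (1 - 1*6)/6 = 4 + (1 - 6)/6 = 4 + (⅙)*(-5) = 4 - ⅚ = 19/6)
K(r, W) = ½ (K(r, W) = (½)*1 = ½)
I(n, P) = -6 (I(n, P) = -5 + (-1 - 1*0) = -5 + (-1 + 0) = -5 - 1 = -6)
c(k) = -6 + k (c(k) = k - 6 = -6 + k)
c(114) - 1*35105 = (-6 + 114) - 1*35105 = 108 - 35105 = -34997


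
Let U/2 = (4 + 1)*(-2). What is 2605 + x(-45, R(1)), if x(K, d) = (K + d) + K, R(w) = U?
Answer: 2495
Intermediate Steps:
U = -20 (U = 2*((4 + 1)*(-2)) = 2*(5*(-2)) = 2*(-10) = -20)
R(w) = -20
x(K, d) = d + 2*K
2605 + x(-45, R(1)) = 2605 + (-20 + 2*(-45)) = 2605 + (-20 - 90) = 2605 - 110 = 2495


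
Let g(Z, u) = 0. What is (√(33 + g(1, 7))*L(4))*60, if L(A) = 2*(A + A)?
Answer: 960*√33 ≈ 5514.8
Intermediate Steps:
L(A) = 4*A (L(A) = 2*(2*A) = 4*A)
(√(33 + g(1, 7))*L(4))*60 = (√(33 + 0)*(4*4))*60 = (√33*16)*60 = (16*√33)*60 = 960*√33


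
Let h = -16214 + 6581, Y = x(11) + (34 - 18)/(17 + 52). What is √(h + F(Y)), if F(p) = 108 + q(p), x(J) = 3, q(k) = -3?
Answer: 2*I*√2382 ≈ 97.611*I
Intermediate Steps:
Y = 223/69 (Y = 3 + (34 - 18)/(17 + 52) = 3 + 16/69 = 223/69 ≈ 3.2319)
h = -9633
F(p) = 105 (F(p) = 108 - 3 = 105)
√(h + F(Y)) = √(-9633 + 105) = √(-9528) = 2*I*√2382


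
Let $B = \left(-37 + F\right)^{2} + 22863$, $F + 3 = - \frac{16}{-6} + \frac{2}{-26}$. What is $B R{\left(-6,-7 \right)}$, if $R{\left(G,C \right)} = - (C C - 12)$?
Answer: $- \frac{1365422248}{1521} \approx -8.9771 \cdot 10^{5}$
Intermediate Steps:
$F = - \frac{16}{39}$ ($F = -3 + \left(- \frac{16}{-6} + \frac{2}{-26}\right) = -3 + \left(\left(-16\right) \left(- \frac{1}{6}\right) + 2 \left(- \frac{1}{26}\right)\right) = -3 + \left(\frac{8}{3} - \frac{1}{13}\right) = -3 + \frac{101}{39} = - \frac{16}{39} \approx -0.41026$)
$R{\left(G,C \right)} = 12 - C^{2}$ ($R{\left(G,C \right)} = - (C^{2} - 12) = - (-12 + C^{2}) = 12 - C^{2}$)
$B = \frac{36903304}{1521}$ ($B = \left(-37 - \frac{16}{39}\right)^{2} + 22863 = \left(- \frac{1459}{39}\right)^{2} + 22863 = \frac{2128681}{1521} + 22863 = \frac{36903304}{1521} \approx 24263.0$)
$B R{\left(-6,-7 \right)} = \frac{36903304 \left(12 - \left(-7\right)^{2}\right)}{1521} = \frac{36903304 \left(12 - 49\right)}{1521} = \frac{36903304}{1521} \left(-37\right) = - \frac{1365422248}{1521}$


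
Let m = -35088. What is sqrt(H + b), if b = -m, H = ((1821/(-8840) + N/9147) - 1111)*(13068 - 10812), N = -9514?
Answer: I*sqrt(28084296044220485810)/3369145 ≈ 1572.9*I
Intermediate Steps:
H = -8453950416338/3369145 (H = ((1821/(-8840) - 9514/9147) - 1111)*(13068 - 10812) = ((1821*(-1/8840) - 9514*1/9147) - 1111)*2256 = ((-1821/8840 - 9514/9147) - 1111)*2256 = (-100760447/80859480 - 1111)*2256 = -89935642727/80859480*2256 = -8453950416338/3369145 ≈ -2.5092e+6)
b = 35088 (b = -1*(-35088) = 35088)
sqrt(H + b) = sqrt(-8453950416338/3369145 + 35088) = sqrt(-8335733856578/3369145) = I*sqrt(28084296044220485810)/3369145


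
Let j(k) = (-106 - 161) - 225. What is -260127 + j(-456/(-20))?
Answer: -260619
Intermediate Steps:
j(k) = -492 (j(k) = -267 - 225 = -492)
-260127 + j(-456/(-20)) = -260127 - 492 = -260619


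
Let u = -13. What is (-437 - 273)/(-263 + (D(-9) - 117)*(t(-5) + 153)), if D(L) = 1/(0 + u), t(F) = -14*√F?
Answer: 62311730/1660021587 + 5619224*I*√5/1660021587 ≈ 0.037537 + 0.0075692*I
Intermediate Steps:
D(L) = -1/13 (D(L) = 1/(0 - 13) = 1/(-13) = -1/13)
(-437 - 273)/(-263 + (D(-9) - 117)*(t(-5) + 153)) = (-437 - 273)/(-263 + (-1/13 - 117)*(-14*I*√5 + 153)) = -710/(-263 - 1522*(-14*I*√5 + 153)/13) = -710/(-263 - 1522*(153 - 14*I*√5)/13) = -710/(-263 + (-232866/13 + 21308*I*√5/13)) = -710/(-236285/13 + 21308*I*√5/13)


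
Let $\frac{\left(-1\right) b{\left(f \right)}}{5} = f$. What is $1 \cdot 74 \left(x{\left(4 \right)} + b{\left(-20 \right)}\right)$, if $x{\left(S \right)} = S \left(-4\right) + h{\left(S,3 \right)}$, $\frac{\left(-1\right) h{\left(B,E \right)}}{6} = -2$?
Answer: $7104$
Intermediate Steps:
$h{\left(B,E \right)} = 12$ ($h{\left(B,E \right)} = \left(-6\right) \left(-2\right) = 12$)
$b{\left(f \right)} = - 5 f$
$x{\left(S \right)} = 12 - 4 S$ ($x{\left(S \right)} = S \left(-4\right) + 12 = - 4 S + 12 = 12 - 4 S$)
$1 \cdot 74 \left(x{\left(4 \right)} + b{\left(-20 \right)}\right) = 1 \cdot 74 \left(\left(12 - 16\right) - -100\right) = 74 \left(\left(12 - 16\right) + 100\right) = 74 \left(-4 + 100\right) = 74 \cdot 96 = 7104$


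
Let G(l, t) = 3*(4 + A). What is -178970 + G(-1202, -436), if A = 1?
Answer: -178955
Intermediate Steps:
G(l, t) = 15 (G(l, t) = 3*(4 + 1) = 3*5 = 15)
-178970 + G(-1202, -436) = -178970 + 15 = -178955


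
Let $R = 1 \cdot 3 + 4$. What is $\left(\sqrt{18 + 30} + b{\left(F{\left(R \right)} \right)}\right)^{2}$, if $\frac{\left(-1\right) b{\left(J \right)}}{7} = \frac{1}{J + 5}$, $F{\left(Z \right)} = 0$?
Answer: $\frac{1249}{25} - \frac{56 \sqrt{3}}{5} \approx 30.561$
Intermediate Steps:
$R = 7$ ($R = 3 + 4 = 7$)
$b{\left(J \right)} = - \frac{7}{5 + J}$ ($b{\left(J \right)} = - \frac{7}{J + 5} = - \frac{7}{5 + J}$)
$\left(\sqrt{18 + 30} + b{\left(F{\left(R \right)} \right)}\right)^{2} = \left(\sqrt{18 + 30} - \frac{7}{5 + 0}\right)^{2} = \left(\sqrt{48} - \frac{7}{5}\right)^{2} = \left(4 \sqrt{3} - \frac{7}{5}\right)^{2} = \left(- \frac{7}{5} + 4 \sqrt{3}\right)^{2}$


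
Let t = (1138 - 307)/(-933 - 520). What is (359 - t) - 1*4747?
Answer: -6374933/1453 ≈ -4387.4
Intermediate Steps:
t = -831/1453 (t = 831/(-1453) = 831*(-1/1453) = -831/1453 ≈ -0.57192)
(359 - t) - 1*4747 = (359 - 1*(-831/1453)) - 1*4747 = (359 + 831/1453) - 4747 = 522458/1453 - 4747 = -6374933/1453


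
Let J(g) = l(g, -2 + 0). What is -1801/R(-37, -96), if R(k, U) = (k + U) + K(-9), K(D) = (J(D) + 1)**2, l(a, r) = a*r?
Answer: -1801/228 ≈ -7.8991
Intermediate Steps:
J(g) = -2*g (J(g) = g*(-2 + 0) = g*(-2) = -2*g)
K(D) = (1 - 2*D)**2 (K(D) = (-2*D + 1)**2 = (1 - 2*D)**2)
R(k, U) = 361 + U + k (R(k, U) = (k + U) + (1 - 2*(-9))**2 = (U + k) + (1 + 18)**2 = (U + k) + 19**2 = (U + k) + 361 = 361 + U + k)
-1801/R(-37, -96) = -1801/(361 - 96 - 37) = -1801/228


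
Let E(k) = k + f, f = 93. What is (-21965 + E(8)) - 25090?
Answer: -46954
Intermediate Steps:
E(k) = 93 + k (E(k) = k + 93 = 93 + k)
(-21965 + E(8)) - 25090 = (-21965 + (93 + 8)) - 25090 = (-21965 + 101) - 25090 = -21864 - 25090 = -46954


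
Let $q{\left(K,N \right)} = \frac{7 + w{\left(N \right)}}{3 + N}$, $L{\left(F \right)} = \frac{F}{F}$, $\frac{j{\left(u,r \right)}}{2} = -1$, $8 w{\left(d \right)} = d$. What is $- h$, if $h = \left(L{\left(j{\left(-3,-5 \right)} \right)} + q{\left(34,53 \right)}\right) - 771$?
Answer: $\frac{344851}{448} \approx 769.76$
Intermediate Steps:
$w{\left(d \right)} = \frac{d}{8}$
$j{\left(u,r \right)} = -2$ ($j{\left(u,r \right)} = 2 \left(-1\right) = -2$)
$L{\left(F \right)} = 1$
$q{\left(K,N \right)} = \frac{7 + \frac{N}{8}}{3 + N}$
$h = - \frac{344851}{448}$ ($h = \left(1 + \frac{56 + 53}{8 \left(3 + 53\right)}\right) - 771 = \left(1 + \frac{1}{8} \cdot \frac{1}{56} \cdot 109\right) - 771 = \left(1 + \frac{109}{448}\right) - 771 = \frac{557}{448} - 771 = - \frac{344851}{448} \approx -769.76$)
$- h = \left(-1\right) \left(- \frac{344851}{448}\right) = \frac{344851}{448}$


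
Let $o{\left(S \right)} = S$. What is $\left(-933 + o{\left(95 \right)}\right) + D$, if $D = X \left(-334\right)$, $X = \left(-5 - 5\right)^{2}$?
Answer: $-34238$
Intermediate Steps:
$X = 100$ ($X = \left(-10\right)^{2} = 100$)
$D = -33400$ ($D = 100 \left(-334\right) = -33400$)
$\left(-933 + o{\left(95 \right)}\right) + D = \left(-933 + 95\right) - 33400 = -838 - 33400 = -34238$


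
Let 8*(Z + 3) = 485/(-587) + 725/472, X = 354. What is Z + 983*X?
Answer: 771299825903/2216512 ≈ 3.4798e+5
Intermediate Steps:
Z = -6452881/2216512 (Z = -3 + (485/(-587) + 725/472)/8 = -3 + (485*(-1/587) + 725*(1/472))/8 = -3 + (-485/587 + 725/472)/8 = -3 + (1/8)*(196655/277064) = -3 + 196655/2216512 = -6452881/2216512 ≈ -2.9113)
Z + 983*X = -6452881/2216512 + 983*354 = -6452881/2216512 + 347982 = 771299825903/2216512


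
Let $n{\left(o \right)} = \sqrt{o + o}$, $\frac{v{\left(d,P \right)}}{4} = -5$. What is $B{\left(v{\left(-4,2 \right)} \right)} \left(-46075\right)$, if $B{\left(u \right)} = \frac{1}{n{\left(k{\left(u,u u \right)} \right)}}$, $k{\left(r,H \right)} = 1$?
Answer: $- \frac{46075 \sqrt{2}}{2} \approx -32580.0$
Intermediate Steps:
$v{\left(d,P \right)} = -20$ ($v{\left(d,P \right)} = 4 \left(-5\right) = -20$)
$n{\left(o \right)} = \sqrt{2} \sqrt{o}$ ($n{\left(o \right)} = \sqrt{2 o} = \sqrt{2} \sqrt{o}$)
$B{\left(u \right)} = \frac{\sqrt{2}}{2}$ ($B{\left(u \right)} = \frac{1}{\sqrt{2} \sqrt{1}} = \frac{1}{\sqrt{2} \cdot 1} = \frac{1}{\sqrt{2}} = \frac{\sqrt{2}}{2}$)
$B{\left(v{\left(-4,2 \right)} \right)} \left(-46075\right) = \frac{\sqrt{2}}{2} \left(-46075\right) = - \frac{46075 \sqrt{2}}{2}$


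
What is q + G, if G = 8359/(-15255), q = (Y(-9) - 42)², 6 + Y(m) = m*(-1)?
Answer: 23194496/15255 ≈ 1520.5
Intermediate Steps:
Y(m) = -6 - m (Y(m) = -6 + m*(-1) = -6 - m)
q = 1521 (q = ((-6 - 1*(-9)) - 42)² = ((-6 + 9) - 42)² = (3 - 42)² = (-39)² = 1521)
G = -8359/15255 (G = 8359*(-1/15255) = -8359/15255 ≈ -0.54795)
q + G = 1521 - 8359/15255 = 23194496/15255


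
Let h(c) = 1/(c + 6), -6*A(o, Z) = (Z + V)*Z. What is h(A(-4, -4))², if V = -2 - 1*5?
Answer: 9/16 ≈ 0.56250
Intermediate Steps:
V = -7 (V = -2 - 5 = -7)
A(o, Z) = -Z*(-7 + Z)/6 (A(o, Z) = -(Z - 7)*Z/6 = -(-7 + Z)*Z/6 = -Z*(-7 + Z)/6)
h(c) = 1/(6 + c)
h(A(-4, -4))² = (1/(6 + (⅙)*(-4)*(7 - 1*(-4))))² = (1/(6 + (⅙)*(-4)*(7 + 4)))² = (1/(6 + (⅙)*(-4)*11))² = (1/(6 - 22/3))² = (1/(-4/3))² = (-¾)² = 9/16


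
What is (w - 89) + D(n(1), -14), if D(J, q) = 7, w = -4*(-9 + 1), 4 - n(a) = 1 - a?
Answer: -50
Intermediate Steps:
n(a) = 3 + a (n(a) = 4 - (1 - a) = 4 + (-1 + a) = 3 + a)
w = 32 (w = -4*(-8) = 32)
(w - 89) + D(n(1), -14) = (32 - 89) + 7 = -57 + 7 = -50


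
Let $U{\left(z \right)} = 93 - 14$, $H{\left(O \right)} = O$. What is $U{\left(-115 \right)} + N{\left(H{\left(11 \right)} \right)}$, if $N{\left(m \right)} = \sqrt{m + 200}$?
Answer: $79 + \sqrt{211} \approx 93.526$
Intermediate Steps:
$U{\left(z \right)} = 79$
$N{\left(m \right)} = \sqrt{200 + m}$
$U{\left(-115 \right)} + N{\left(H{\left(11 \right)} \right)} = 79 + \sqrt{200 + 11} = 79 + \sqrt{211}$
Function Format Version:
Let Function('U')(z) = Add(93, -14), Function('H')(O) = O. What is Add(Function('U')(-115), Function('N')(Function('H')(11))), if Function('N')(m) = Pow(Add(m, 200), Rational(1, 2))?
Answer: Add(79, Pow(211, Rational(1, 2))) ≈ 93.526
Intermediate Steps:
Function('U')(z) = 79
Function('N')(m) = Pow(Add(200, m), Rational(1, 2))
Add(Function('U')(-115), Function('N')(Function('H')(11))) = Add(79, Pow(Add(200, 11), Rational(1, 2))) = Add(79, Pow(211, Rational(1, 2)))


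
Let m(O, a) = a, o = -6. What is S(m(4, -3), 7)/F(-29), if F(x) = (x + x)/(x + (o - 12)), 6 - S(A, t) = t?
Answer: -47/58 ≈ -0.81034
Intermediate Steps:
S(A, t) = 6 - t
F(x) = 2*x/(-18 + x) (F(x) = (x + x)/(x + (-6 - 12)) = (2*x)/(x - 18) = (2*x)/(-18 + x) = 2*x/(-18 + x))
S(m(4, -3), 7)/F(-29) = (6 - 1*7)/((2*(-29)/(-18 - 29))) = (6 - 7)/((2*(-29)/(-47))) = -1/(2*(-29)*(-1/47)) = -1/58/47 = -1*47/58 = -47/58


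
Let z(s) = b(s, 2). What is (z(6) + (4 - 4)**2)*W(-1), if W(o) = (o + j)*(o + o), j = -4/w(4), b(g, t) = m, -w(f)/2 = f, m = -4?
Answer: -4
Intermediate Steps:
w(f) = -2*f
b(g, t) = -4
z(s) = -4
j = 1/2 (j = -4/((-2*4)) = -4/(-8) = -4*(-1/8) = 1/2 ≈ 0.50000)
W(o) = 2*o*(1/2 + o) (W(o) = (o + 1/2)*(o + o) = (1/2 + o)*(2*o) = 2*o*(1/2 + o))
(z(6) + (4 - 4)**2)*W(-1) = (-4 + (4 - 4)**2)*(-(1 + 2*(-1))) = (-4 + 0**2)*(-(1 - 2)) = (-4 + 0)*(-1*(-1)) = -4*1 = -4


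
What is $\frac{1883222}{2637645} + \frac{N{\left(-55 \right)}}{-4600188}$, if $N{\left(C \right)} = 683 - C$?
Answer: $\frac{481179370207}{674092382070} \approx 0.71382$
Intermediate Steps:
$\frac{1883222}{2637645} + \frac{N{\left(-55 \right)}}{-4600188} = \frac{1883222}{2637645} + \frac{683 - -55}{-4600188} = 1883222 \cdot \frac{1}{2637645} + \left(683 + 55\right) \left(- \frac{1}{4600188}\right) = \frac{1883222}{2637645} + 738 \left(- \frac{1}{4600188}\right) = \frac{1883222}{2637645} - \frac{41}{255566} = \frac{481179370207}{674092382070}$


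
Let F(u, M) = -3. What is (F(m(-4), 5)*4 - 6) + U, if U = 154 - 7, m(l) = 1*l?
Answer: 129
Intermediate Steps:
m(l) = l
U = 147
(F(m(-4), 5)*4 - 6) + U = (-3*4 - 6) + 147 = (-12 - 6) + 147 = -18 + 147 = 129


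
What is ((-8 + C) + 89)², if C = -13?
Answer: 4624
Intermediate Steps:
((-8 + C) + 89)² = ((-8 - 13) + 89)² = (-21 + 89)² = 68² = 4624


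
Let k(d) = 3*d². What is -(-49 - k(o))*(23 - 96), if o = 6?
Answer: -11461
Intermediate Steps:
-(-49 - k(o))*(23 - 96) = -(-49 - 3*6²)*(23 - 96) = -(-49 - 3*36)*(-73) = -(-49 - 1*108)*(-73) = -(-49 - 108)*(-73) = -(-157)*(-73) = -1*11461 = -11461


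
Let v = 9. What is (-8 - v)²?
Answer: 289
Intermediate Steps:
(-8 - v)² = (-8 - 1*9)² = (-8 - 9)² = (-17)² = 289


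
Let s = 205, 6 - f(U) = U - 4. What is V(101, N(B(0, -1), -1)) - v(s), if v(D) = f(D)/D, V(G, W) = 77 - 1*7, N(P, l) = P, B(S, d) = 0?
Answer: 2909/41 ≈ 70.951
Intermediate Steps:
f(U) = 10 - U (f(U) = 6 - (U - 4) = 6 - (-4 + U) = 6 + (4 - U) = 10 - U)
V(G, W) = 70 (V(G, W) = 77 - 7 = 70)
v(D) = (10 - D)/D
V(101, N(B(0, -1), -1)) - v(s) = 70 - (10 - 1*205)/205 = 70 - (10 - 205)/205 = 70 - (-195)/205 = 70 - 1*(-39/41) = 70 + 39/41 = 2909/41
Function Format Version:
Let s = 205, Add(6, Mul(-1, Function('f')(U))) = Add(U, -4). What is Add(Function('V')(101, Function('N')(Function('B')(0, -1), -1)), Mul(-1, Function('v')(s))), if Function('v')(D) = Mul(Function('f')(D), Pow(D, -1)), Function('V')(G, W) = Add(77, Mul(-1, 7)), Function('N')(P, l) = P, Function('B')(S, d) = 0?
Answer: Rational(2909, 41) ≈ 70.951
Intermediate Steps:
Function('f')(U) = Add(10, Mul(-1, U)) (Function('f')(U) = Add(6, Mul(-1, Add(U, -4))) = Add(6, Mul(-1, Add(-4, U))) = Add(6, Add(4, Mul(-1, U))) = Add(10, Mul(-1, U)))
Function('V')(G, W) = 70 (Function('V')(G, W) = Add(77, -7) = 70)
Function('v')(D) = Mul(Pow(D, -1), Add(10, Mul(-1, D))) (Function('v')(D) = Mul(Add(10, Mul(-1, D)), Pow(D, -1)) = Mul(Pow(D, -1), Add(10, Mul(-1, D))))
Add(Function('V')(101, Function('N')(Function('B')(0, -1), -1)), Mul(-1, Function('v')(s))) = Add(70, Mul(-1, Mul(Pow(205, -1), Add(10, Mul(-1, 205))))) = Add(70, Mul(-1, Mul(Rational(1, 205), Add(10, -205)))) = Add(70, Mul(-1, Mul(Rational(1, 205), -195))) = Add(70, Mul(-1, Rational(-39, 41))) = Add(70, Rational(39, 41)) = Rational(2909, 41)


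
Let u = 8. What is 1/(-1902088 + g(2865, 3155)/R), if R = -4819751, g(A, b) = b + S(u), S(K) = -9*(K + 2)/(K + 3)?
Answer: -53017261/100843495975583 ≈ -5.2574e-7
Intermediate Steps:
S(K) = -9*(2 + K)/(3 + K)
g(A, b) = -90/11 + b (g(A, b) = b + 9*(-2 - 1*8)/(3 + 8) = b + 9*(-2 - 8)/11 = b + 9*(1/11)*(-10) = b - 90/11 = -90/11 + b)
1/(-1902088 + g(2865, 3155)/R) = 1/(-1902088 + (-90/11 + 3155)/(-4819751)) = 1/(-1902088 + (34615/11)*(-1/4819751)) = 1/(-1902088 - 34615/53017261) = 1/(-100843495975583/53017261) = -53017261/100843495975583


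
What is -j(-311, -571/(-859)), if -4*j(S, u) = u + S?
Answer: -133289/1718 ≈ -77.584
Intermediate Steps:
j(S, u) = -S/4 - u/4 (j(S, u) = -(u + S)/4 = -(S + u)/4 = -S/4 - u/4)
-j(-311, -571/(-859)) = -(-¼*(-311) - (-571)/(4*(-859))) = -(311/4 - (-571)*(-1)/(4*859)) = -(311/4 - ¼*571/859) = -(311/4 - 571/3436) = -1*133289/1718 = -133289/1718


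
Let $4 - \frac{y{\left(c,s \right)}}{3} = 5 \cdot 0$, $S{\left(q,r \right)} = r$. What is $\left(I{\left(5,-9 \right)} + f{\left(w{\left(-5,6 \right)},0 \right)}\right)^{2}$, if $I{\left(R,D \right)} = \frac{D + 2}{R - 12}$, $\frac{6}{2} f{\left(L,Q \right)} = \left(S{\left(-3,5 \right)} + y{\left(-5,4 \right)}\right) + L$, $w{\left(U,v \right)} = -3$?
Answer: $\frac{289}{9} \approx 32.111$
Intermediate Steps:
$y{\left(c,s \right)} = 12$ ($y{\left(c,s \right)} = 12 - 3 \cdot 5 \cdot 0 = 12 - 0 = 12 + 0 = 12$)
$f{\left(L,Q \right)} = \frac{17}{3} + \frac{L}{3}$ ($f{\left(L,Q \right)} = \frac{\left(5 + 12\right) + L}{3} = \frac{17 + L}{3} = \frac{17}{3} + \frac{L}{3}$)
$I{\left(R,D \right)} = \frac{2 + D}{-12 + R}$
$\left(I{\left(5,-9 \right)} + f{\left(w{\left(-5,6 \right)},0 \right)}\right)^{2} = \left(\frac{2 - 9}{-12 + 5} + \left(\frac{17}{3} + \frac{1}{3} \left(-3\right)\right)\right)^{2} = \left(\frac{1}{-7} \left(-7\right) + \left(\frac{17}{3} - 1\right)\right)^{2} = \left(\left(- \frac{1}{7}\right) \left(-7\right) + \frac{14}{3}\right)^{2} = \left(1 + \frac{14}{3}\right)^{2} = \left(\frac{17}{3}\right)^{2} = \frac{289}{9}$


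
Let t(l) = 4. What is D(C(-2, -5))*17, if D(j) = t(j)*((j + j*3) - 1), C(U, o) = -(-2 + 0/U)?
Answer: 476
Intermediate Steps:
C(U, o) = 2 (C(U, o) = -(-2 + 0) = -1*(-2) = 2)
D(j) = -4 + 16*j (D(j) = 4*((j + j*3) - 1) = 4*((j + 3*j) - 1) = 4*(4*j - 1) = 4*(-1 + 4*j) = -4 + 16*j)
D(C(-2, -5))*17 = (-4 + 16*2)*17 = (-4 + 32)*17 = 28*17 = 476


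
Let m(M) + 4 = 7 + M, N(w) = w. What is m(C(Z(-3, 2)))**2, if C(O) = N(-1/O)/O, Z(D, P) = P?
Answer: 121/16 ≈ 7.5625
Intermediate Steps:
C(O) = -1/O**2 (C(O) = (-1/O)/O = -1/O**2)
m(M) = 3 + M (m(M) = -4 + (7 + M) = 3 + M)
m(C(Z(-3, 2)))**2 = (3 - 1/2**2)**2 = (3 - 1*1/4)**2 = (3 - 1/4)**2 = (11/4)**2 = 121/16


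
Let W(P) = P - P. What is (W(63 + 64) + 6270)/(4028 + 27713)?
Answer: 6270/31741 ≈ 0.19754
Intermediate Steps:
W(P) = 0
(W(63 + 64) + 6270)/(4028 + 27713) = (0 + 6270)/(4028 + 27713) = 6270/31741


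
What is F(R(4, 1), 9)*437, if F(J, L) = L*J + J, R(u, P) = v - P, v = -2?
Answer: -13110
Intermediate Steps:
R(u, P) = -2 - P
F(J, L) = J + J*L (F(J, L) = J*L + J = J + J*L)
F(R(4, 1), 9)*437 = ((-2 - 1*1)*(1 + 9))*437 = ((-2 - 1)*10)*437 = -3*10*437 = -30*437 = -13110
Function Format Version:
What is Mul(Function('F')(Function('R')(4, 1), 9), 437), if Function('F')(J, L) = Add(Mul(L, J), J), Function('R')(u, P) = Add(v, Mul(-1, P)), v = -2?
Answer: -13110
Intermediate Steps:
Function('R')(u, P) = Add(-2, Mul(-1, P))
Function('F')(J, L) = Add(J, Mul(J, L)) (Function('F')(J, L) = Add(Mul(J, L), J) = Add(J, Mul(J, L)))
Mul(Function('F')(Function('R')(4, 1), 9), 437) = Mul(Mul(Add(-2, Mul(-1, 1)), Add(1, 9)), 437) = Mul(Mul(Add(-2, -1), 10), 437) = Mul(Mul(-3, 10), 437) = Mul(-30, 437) = -13110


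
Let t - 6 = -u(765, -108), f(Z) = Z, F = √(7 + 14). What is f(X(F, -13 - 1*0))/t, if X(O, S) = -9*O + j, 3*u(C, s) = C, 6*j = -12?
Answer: 2/249 + 3*√21/83 ≈ 0.17367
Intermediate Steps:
j = -2 (j = (⅙)*(-12) = -2)
F = √21 ≈ 4.5826
u(C, s) = C/3
X(O, S) = -2 - 9*O (X(O, S) = -9*O - 2 = -2 - 9*O)
t = -249 (t = 6 - 765/3 = 6 - 1*255 = 6 - 255 = -249)
f(X(F, -13 - 1*0))/t = (-2 - 9*√21)/(-249) = (-2 - 9*√21)*(-1/249) = 2/249 + 3*√21/83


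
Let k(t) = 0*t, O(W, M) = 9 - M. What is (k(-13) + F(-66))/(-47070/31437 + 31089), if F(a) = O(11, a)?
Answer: 261975/108588647 ≈ 0.0024125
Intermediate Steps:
F(a) = 9 - a
k(t) = 0
(k(-13) + F(-66))/(-47070/31437 + 31089) = (0 + (9 - 1*(-66)))/(-47070/31437 + 31089) = (0 + (9 + 66))/(-47070*1/31437 + 31089) = (0 + 75)/(-5230/3493 + 31089) = 75/(108588647/3493) = 75*(3493/108588647) = 261975/108588647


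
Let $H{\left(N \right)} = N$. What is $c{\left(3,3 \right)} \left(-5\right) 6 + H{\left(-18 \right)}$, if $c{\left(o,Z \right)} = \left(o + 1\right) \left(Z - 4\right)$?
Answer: $102$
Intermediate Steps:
$c{\left(o,Z \right)} = \left(1 + o\right) \left(-4 + Z\right)$
$c{\left(3,3 \right)} \left(-5\right) 6 + H{\left(-18 \right)} = \left(-4 + 3 - 12 + 3 \cdot 3\right) \left(-5\right) 6 - 18 = \left(-4 + 3 - 12 + 9\right) \left(-5\right) 6 - 18 = \left(-4\right) \left(-5\right) 6 - 18 = 20 \cdot 6 - 18 = 120 - 18 = 102$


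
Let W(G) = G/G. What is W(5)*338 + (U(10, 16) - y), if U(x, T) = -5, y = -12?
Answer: 345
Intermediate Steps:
W(G) = 1
W(5)*338 + (U(10, 16) - y) = 1*338 + (-5 - 1*(-12)) = 338 + (-5 + 12) = 338 + 7 = 345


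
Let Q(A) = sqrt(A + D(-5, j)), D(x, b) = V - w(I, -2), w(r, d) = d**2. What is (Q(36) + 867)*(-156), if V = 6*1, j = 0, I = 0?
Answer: -135252 - 156*sqrt(38) ≈ -1.3621e+5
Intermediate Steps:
V = 6
D(x, b) = 2 (D(x, b) = 6 - 1*(-2)**2 = 6 - 1*4 = 6 - 4 = 2)
Q(A) = sqrt(2 + A) (Q(A) = sqrt(A + 2) = sqrt(2 + A))
(Q(36) + 867)*(-156) = (sqrt(2 + 36) + 867)*(-156) = (sqrt(38) + 867)*(-156) = (867 + sqrt(38))*(-156) = -135252 - 156*sqrt(38)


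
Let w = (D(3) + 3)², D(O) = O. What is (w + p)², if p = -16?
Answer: 400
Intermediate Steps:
w = 36 (w = (3 + 3)² = 6² = 36)
(w + p)² = (36 - 16)² = 20² = 400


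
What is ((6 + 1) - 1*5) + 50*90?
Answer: 4502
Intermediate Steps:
((6 + 1) - 1*5) + 50*90 = (7 - 5) + 4500 = 2 + 4500 = 4502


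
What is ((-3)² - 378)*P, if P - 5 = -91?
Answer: 31734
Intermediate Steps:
P = -86 (P = 5 - 91 = -86)
((-3)² - 378)*P = ((-3)² - 378)*(-86) = (9 - 378)*(-86) = -369*(-86) = 31734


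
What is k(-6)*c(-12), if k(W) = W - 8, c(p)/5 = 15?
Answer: -1050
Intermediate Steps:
c(p) = 75 (c(p) = 5*15 = 75)
k(W) = -8 + W
k(-6)*c(-12) = (-8 - 6)*75 = -14*75 = -1050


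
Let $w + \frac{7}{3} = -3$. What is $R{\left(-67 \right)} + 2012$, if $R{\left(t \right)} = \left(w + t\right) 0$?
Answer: $2012$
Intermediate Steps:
$w = - \frac{16}{3}$ ($w = - \frac{7}{3} - 3 = - \frac{16}{3} \approx -5.3333$)
$R{\left(t \right)} = 0$ ($R{\left(t \right)} = \left(- \frac{16}{3} + t\right) 0 = 0$)
$R{\left(-67 \right)} + 2012 = 0 + 2012 = 2012$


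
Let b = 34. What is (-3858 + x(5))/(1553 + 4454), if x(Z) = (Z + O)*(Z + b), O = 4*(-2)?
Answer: -3975/6007 ≈ -0.66173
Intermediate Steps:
O = -8
x(Z) = (-8 + Z)*(34 + Z) (x(Z) = (Z - 8)*(Z + 34) = (-8 + Z)*(34 + Z))
(-3858 + x(5))/(1553 + 4454) = (-3858 + (-272 + 5**2 + 26*5))/(1553 + 4454) = (-3858 + (-272 + 25 + 130))/6007 = (-3858 - 117)*(1/6007) = -3975*1/6007 = -3975/6007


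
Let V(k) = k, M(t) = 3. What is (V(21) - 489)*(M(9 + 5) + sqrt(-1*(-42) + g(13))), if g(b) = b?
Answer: -1404 - 468*sqrt(55) ≈ -4874.8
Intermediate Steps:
(V(21) - 489)*(M(9 + 5) + sqrt(-1*(-42) + g(13))) = (21 - 489)*(3 + sqrt(-1*(-42) + 13)) = -468*(3 + sqrt(42 + 13)) = -468*(3 + sqrt(55)) = -1404 - 468*sqrt(55)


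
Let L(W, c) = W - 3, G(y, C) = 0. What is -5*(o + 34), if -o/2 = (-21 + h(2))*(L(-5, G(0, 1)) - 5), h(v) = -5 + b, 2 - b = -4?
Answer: 2430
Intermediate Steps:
b = 6 (b = 2 - 1*(-4) = 2 + 4 = 6)
L(W, c) = -3 + W
h(v) = 1 (h(v) = -5 + 6 = 1)
o = -520 (o = -2*(-21 + 1)*((-3 - 5) - 5) = -(-40)*(-8 - 5) = -(-40)*(-13) = -2*260 = -520)
-5*(o + 34) = -5*(-520 + 34) = -5*(-486) = 2430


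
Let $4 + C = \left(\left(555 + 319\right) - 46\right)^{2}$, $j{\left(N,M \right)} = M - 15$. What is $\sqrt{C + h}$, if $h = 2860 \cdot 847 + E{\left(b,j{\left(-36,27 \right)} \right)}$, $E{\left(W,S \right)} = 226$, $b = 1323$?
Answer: $\sqrt{3108226} \approx 1763.0$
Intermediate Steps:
$j{\left(N,M \right)} = -15 + M$ ($j{\left(N,M \right)} = M - 15 = -15 + M$)
$C = 685580$ ($C = -4 + \left(\left(555 + 319\right) - 46\right)^{2} = -4 + \left(874 - 46\right)^{2} = -4 + 828^{2} = -4 + 685584 = 685580$)
$h = 2422646$ ($h = 2860 \cdot 847 + 226 = 2422420 + 226 = 2422646$)
$\sqrt{C + h} = \sqrt{685580 + 2422646} = \sqrt{3108226}$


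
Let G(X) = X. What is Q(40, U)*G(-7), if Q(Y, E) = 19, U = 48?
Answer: -133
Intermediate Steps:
Q(40, U)*G(-7) = 19*(-7) = -133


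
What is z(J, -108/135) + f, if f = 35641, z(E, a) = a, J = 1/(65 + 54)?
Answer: 178201/5 ≈ 35640.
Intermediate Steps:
J = 1/119 ≈ 0.0084034
z(J, -108/135) + f = -108/135 + 35641 = -108*1/135 + 35641 = -⅘ + 35641 = 178201/5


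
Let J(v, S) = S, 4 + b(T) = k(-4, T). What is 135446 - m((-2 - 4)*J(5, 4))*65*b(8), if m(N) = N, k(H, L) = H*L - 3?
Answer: 74606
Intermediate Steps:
k(H, L) = -3 + H*L
b(T) = -7 - 4*T (b(T) = -4 + (-3 - 4*T) = -7 - 4*T)
135446 - m((-2 - 4)*J(5, 4))*65*b(8) = 135446 - ((-2 - 4)*4)*65*(-7 - 4*8) = 135446 - -6*4*65*(-7 - 32) = 135446 - (-24*65)*(-39) = 135446 - (-1560)*(-39) = 135446 - 1*60840 = 135446 - 60840 = 74606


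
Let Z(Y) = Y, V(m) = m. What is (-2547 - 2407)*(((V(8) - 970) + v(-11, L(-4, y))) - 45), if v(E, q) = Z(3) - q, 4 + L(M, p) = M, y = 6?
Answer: 4934184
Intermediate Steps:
L(M, p) = -4 + M
v(E, q) = 3 - q
(-2547 - 2407)*(((V(8) - 970) + v(-11, L(-4, y))) - 45) = (-2547 - 2407)*(((8 - 970) + (3 - (-4 - 4))) - 45) = -4954*((-962 + (3 - 1*(-8))) - 45) = -4954*((-962 + (3 + 8)) - 45) = -4954*((-962 + 11) - 45) = -4954*(-951 - 45) = -4954*(-996) = 4934184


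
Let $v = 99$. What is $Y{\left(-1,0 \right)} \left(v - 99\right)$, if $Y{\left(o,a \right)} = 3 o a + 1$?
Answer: $0$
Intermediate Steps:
$Y{\left(o,a \right)} = 1 + 3 a o$ ($Y{\left(o,a \right)} = 3 a o + 1 = 1 + 3 a o$)
$Y{\left(-1,0 \right)} \left(v - 99\right) = \left(1 + 3 \cdot 0 \left(-1\right)\right) \left(99 - 99\right) = \left(1 + 0\right) 0 = 1 \cdot 0 = 0$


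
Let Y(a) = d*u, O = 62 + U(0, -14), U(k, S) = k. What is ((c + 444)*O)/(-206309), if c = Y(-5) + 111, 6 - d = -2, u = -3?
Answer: -32922/206309 ≈ -0.15958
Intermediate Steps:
d = 8 (d = 6 - 1*(-2) = 6 + 2 = 8)
O = 62 (O = 62 + 0 = 62)
Y(a) = -24 (Y(a) = 8*(-3) = -24)
c = 87 (c = -24 + 111 = 87)
((c + 444)*O)/(-206309) = ((87 + 444)*62)/(-206309) = (531*62)*(-1/206309) = 32922*(-1/206309) = -32922/206309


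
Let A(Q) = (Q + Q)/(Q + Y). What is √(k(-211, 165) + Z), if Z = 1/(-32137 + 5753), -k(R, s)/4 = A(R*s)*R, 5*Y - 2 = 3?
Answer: √131676221268650551/8832044 ≈ 41.086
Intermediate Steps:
Y = 1 (Y = ⅖ + (⅕)*3 = ⅖ + ⅗ = 1)
A(Q) = 2*Q/(1 + Q) (A(Q) = (Q + Q)/(Q + 1) = (2*Q)/(1 + Q) = 2*Q/(1 + Q))
k(R, s) = -8*s*R²/(1 + R*s) (k(R, s) = -4*2*(R*s)/(1 + R*s)*R = -4*2*R*s/(1 + R*s)*R = -8*s*R²/(1 + R*s))
Z = -1/26384 (Z = 1/(-26384) = -1/26384 ≈ -3.7902e-5)
√(k(-211, 165) + Z) = √(-8*165*(-211)²/(1 - 211*165) - 1/26384) = √(-8*165*44521/(1 - 34815) - 1/26384) = √(-8*165*44521/(-34814) - 1/26384) = √(-8*165*44521*(-1/34814) - 1/26384) = √(29383860/17407 - 1/26384) = √(775263744833/459266288) = √131676221268650551/8832044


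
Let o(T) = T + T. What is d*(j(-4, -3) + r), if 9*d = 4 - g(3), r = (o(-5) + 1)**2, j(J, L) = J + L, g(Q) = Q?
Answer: 74/9 ≈ 8.2222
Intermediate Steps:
o(T) = 2*T
r = 81 (r = (2*(-5) + 1)**2 = (-10 + 1)**2 = (-9)**2 = 81)
d = 1/9 (d = (4 - 1*3)/9 = (4 - 3)/9 = (1/9)*1 = 1/9 ≈ 0.11111)
d*(j(-4, -3) + r) = ((-4 - 3) + 81)/9 = (-7 + 81)/9 = (1/9)*74 = 74/9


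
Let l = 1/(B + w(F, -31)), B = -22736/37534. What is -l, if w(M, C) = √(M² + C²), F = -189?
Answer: -44428/2690396037 - 146689*√36682/5380792074 ≈ -0.0052378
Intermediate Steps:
B = -232/383 (B = -22736*1/37534 = -232/383 ≈ -0.60574)
w(M, C) = √(C² + M²)
l = 1/(-232/383 + √36682) (l = 1/(-232/383 + √((-31)² + (-189)²)) = 1/(-232/383 + √(961 + 35721)) = 1/(-232/383 + √36682) ≈ 0.0052378)
-l = -(44428/2690396037 + 146689*√36682/5380792074) = -44428/2690396037 - 146689*√36682/5380792074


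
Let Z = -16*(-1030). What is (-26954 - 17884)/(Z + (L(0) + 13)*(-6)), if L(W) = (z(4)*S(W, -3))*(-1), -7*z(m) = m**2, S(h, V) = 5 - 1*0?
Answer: -156933/57167 ≈ -2.7452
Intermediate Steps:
Z = 16480
S(h, V) = 5 (S(h, V) = 5 + 0 = 5)
z(m) = -m**2/7
L(W) = 80/7 (L(W) = (-1/7*4**2*5)*(-1) = (-1/7*16*5)*(-1) = -16/7*5*(-1) = -80/7*(-1) = 80/7)
(-26954 - 17884)/(Z + (L(0) + 13)*(-6)) = (-26954 - 17884)/(16480 + (80/7 + 13)*(-6)) = -44838/(16480 + (171/7)*(-6)) = -44838/(16480 - 1026/7) = -44838/114334/7 = -44838*7/114334 = -156933/57167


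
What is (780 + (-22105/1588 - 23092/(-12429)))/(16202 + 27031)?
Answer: 15156983611/853300615716 ≈ 0.017763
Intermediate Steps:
(780 + (-22105/1588 - 23092/(-12429)))/(16202 + 27031) = (780 + (-22105*1/1588 - 23092*(-1/12429)))/43233 = (780 + (-22105/1588 + 23092/12429))*(1/43233) = (780 - 238072949/19737252)*(1/43233) = (15156983611/19737252)*(1/43233) = 15156983611/853300615716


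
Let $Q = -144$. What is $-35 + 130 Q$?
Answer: $-18755$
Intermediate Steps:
$-35 + 130 Q = -35 + 130 \left(-144\right) = -35 - 18720 = -18755$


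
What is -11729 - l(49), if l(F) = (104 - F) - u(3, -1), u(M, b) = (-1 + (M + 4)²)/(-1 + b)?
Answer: -11808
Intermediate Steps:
u(M, b) = (-1 + (4 + M)²)/(-1 + b)
l(F) = 128 - F (l(F) = (104 - F) - (-1 + (4 + 3)²)/(-1 - 1) = (104 - F) - (-1 + 7²)/(-2) = (104 - F) - (-1)*(-1 + 49)/2 = (104 - F) - (-1)*48/2 = (104 - F) - 1*(-24) = (104 - F) + 24 = 128 - F)
-11729 - l(49) = -11729 - (128 - 1*49) = -11729 - (128 - 49) = -11729 - 1*79 = -11729 - 79 = -11808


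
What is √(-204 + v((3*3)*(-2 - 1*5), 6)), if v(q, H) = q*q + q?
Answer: √3702 ≈ 60.844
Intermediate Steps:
v(q, H) = q + q² (v(q, H) = q² + q = q + q²)
√(-204 + v((3*3)*(-2 - 1*5), 6)) = √(-204 + ((3*3)*(-2 - 1*5))*(1 + (3*3)*(-2 - 1*5))) = √(-204 + (9*(-2 - 5))*(1 + 9*(-2 - 5))) = √(-204 + (9*(-7))*(1 + 9*(-7))) = √(-204 - 63*(1 - 63)) = √(-204 - 63*(-62)) = √(-204 + 3906) = √3702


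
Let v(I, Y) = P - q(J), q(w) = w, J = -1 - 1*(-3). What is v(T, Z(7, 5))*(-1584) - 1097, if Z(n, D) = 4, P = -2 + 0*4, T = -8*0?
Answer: 5239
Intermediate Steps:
J = 2 (J = -1 + 3 = 2)
T = 0
P = -2 (P = -2 + 0 = -2)
v(I, Y) = -4 (v(I, Y) = -2 - 1*2 = -2 - 2 = -4)
v(T, Z(7, 5))*(-1584) - 1097 = -4*(-1584) - 1097 = 6336 - 1097 = 5239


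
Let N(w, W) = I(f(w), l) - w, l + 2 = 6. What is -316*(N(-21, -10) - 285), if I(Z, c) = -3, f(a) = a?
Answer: 84372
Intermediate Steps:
l = 4 (l = -2 + 6 = 4)
N(w, W) = -3 - w
-316*(N(-21, -10) - 285) = -316*((-3 - 1*(-21)) - 285) = -316*((-3 + 21) - 285) = -316*(18 - 285) = -316*(-267) = 84372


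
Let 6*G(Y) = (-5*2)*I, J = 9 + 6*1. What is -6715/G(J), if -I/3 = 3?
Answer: -1343/3 ≈ -447.67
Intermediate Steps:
I = -9 (I = -3*3 = -9)
J = 15 (J = 9 + 6 = 15)
G(Y) = 15 (G(Y) = (-5*2*(-9))/6 = (-10*(-9))/6 = (⅙)*90 = 15)
-6715/G(J) = -6715/15 = -6715*1/15 = -1343/3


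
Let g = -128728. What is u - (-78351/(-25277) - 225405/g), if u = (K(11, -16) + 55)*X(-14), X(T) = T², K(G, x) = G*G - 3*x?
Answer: 20405940428473/464836808 ≈ 43899.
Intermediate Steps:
K(G, x) = G² - 3*x
u = 43904 (u = ((11² - 3*(-16)) + 55)*(-14)² = ((121 + 48) + 55)*196 = (169 + 55)*196 = 224*196 = 43904)
u - (-78351/(-25277) - 225405/g) = 43904 - (-78351/(-25277) - 225405/(-128728)) = 43904 - (-78351*(-1/25277) - 225405*(-1/128728)) = 43904 - (11193/3611 + 225405/128728) = 43904 - 1*2254789959/464836808 = 43904 - 2254789959/464836808 = 20405940428473/464836808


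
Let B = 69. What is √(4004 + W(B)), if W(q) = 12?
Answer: 4*√251 ≈ 63.372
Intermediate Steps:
√(4004 + W(B)) = √(4004 + 12) = √4016 = 4*√251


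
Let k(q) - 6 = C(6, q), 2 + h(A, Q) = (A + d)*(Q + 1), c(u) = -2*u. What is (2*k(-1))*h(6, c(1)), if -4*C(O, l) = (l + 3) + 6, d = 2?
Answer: -80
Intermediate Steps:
h(A, Q) = -2 + (1 + Q)*(2 + A) (h(A, Q) = -2 + (A + 2)*(Q + 1) = -2 + (2 + A)*(1 + Q) = -2 + (1 + Q)*(2 + A))
C(O, l) = -9/4 - l/4 (C(O, l) = -((l + 3) + 6)/4 = -((3 + l) + 6)/4 = -(9 + l)/4 = -9/4 - l/4)
k(q) = 15/4 - q/4 (k(q) = 6 + (-9/4 - q/4) = 15/4 - q/4)
(2*k(-1))*h(6, c(1)) = (2*(15/4 - ¼*(-1)))*(6 + 2*(-2*1) + 6*(-2*1)) = (2*(15/4 + ¼))*(6 + 2*(-2) + 6*(-2)) = (2*4)*(6 - 4 - 12) = 8*(-10) = -80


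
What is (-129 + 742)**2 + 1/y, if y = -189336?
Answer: 71146599383/189336 ≈ 3.7577e+5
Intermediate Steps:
(-129 + 742)**2 + 1/y = (-129 + 742)**2 + 1/(-189336) = 613**2 - 1/189336 = 375769 - 1/189336 = 71146599383/189336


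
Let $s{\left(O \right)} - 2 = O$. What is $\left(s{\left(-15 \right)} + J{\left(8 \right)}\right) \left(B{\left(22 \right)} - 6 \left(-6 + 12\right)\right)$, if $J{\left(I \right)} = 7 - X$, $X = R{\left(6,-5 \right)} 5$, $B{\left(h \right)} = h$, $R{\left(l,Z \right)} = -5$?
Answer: $-266$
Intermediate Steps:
$s{\left(O \right)} = 2 + O$
$X = -25$ ($X = \left(-5\right) 5 = -25$)
$J{\left(I \right)} = 32$ ($J{\left(I \right)} = 7 - -25 = 7 + 25 = 32$)
$\left(s{\left(-15 \right)} + J{\left(8 \right)}\right) \left(B{\left(22 \right)} - 6 \left(-6 + 12\right)\right) = \left(\left(2 - 15\right) + 32\right) \left(22 - 6 \left(-6 + 12\right)\right) = \left(-13 + 32\right) \left(22 - 36\right) = 19 \left(22 - 36\right) = 19 \left(-14\right) = -266$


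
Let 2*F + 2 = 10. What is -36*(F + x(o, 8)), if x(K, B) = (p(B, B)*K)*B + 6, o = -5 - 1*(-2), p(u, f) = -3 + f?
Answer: 3960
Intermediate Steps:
F = 4 (F = -1 + (½)*10 = -1 + 5 = 4)
o = -3 (o = -5 + 2 = -3)
x(K, B) = 6 + B*K*(-3 + B) (x(K, B) = ((-3 + B)*K)*B + 6 = (K*(-3 + B))*B + 6 = B*K*(-3 + B) + 6 = 6 + B*K*(-3 + B))
-36*(F + x(o, 8)) = -36*(4 + (6 + 8*(-3)*(-3 + 8))) = -36*(4 + (6 + 8*(-3)*5)) = -36*(4 + (6 - 120)) = -36*(4 - 114) = -36*(-110) = 3960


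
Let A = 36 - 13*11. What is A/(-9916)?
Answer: 107/9916 ≈ 0.010791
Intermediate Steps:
A = -107 (A = 36 - 143 = -107)
A/(-9916) = -107/(-9916) = -107*(-1/9916) = 107/9916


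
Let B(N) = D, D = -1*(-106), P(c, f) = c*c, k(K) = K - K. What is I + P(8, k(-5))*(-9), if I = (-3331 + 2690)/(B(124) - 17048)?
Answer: -9757951/16942 ≈ -575.96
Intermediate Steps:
k(K) = 0
P(c, f) = c²
D = 106
B(N) = 106
I = 641/16942 (I = (-3331 + 2690)/(106 - 17048) = -641/(-16942) = -641*(-1/16942) = 641/16942 ≈ 0.037835)
I + P(8, k(-5))*(-9) = 641/16942 + 8²*(-9) = 641/16942 + 64*(-9) = 641/16942 - 576 = -9757951/16942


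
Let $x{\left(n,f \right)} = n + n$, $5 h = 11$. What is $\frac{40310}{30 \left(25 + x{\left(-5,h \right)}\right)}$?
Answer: $\frac{4031}{45} \approx 89.578$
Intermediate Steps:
$h = \frac{11}{5}$ ($h = \frac{1}{5} \cdot 11 = \frac{11}{5} \approx 2.2$)
$x{\left(n,f \right)} = 2 n$
$\frac{40310}{30 \left(25 + x{\left(-5,h \right)}\right)} = \frac{40310}{30 \left(25 + 2 \left(-5\right)\right)} = \frac{40310}{30 \left(25 - 10\right)} = \frac{40310}{30 \cdot 15} = \frac{40310}{450} = 40310 \cdot \frac{1}{450} = \frac{4031}{45}$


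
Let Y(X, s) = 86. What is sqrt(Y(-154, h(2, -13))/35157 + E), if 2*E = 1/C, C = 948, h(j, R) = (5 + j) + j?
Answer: sqrt(367011587226)/11109612 ≈ 0.054531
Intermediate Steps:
h(j, R) = 5 + 2*j
E = 1/1896 (E = (1/2)/948 = (1/2)*(1/948) = 1/1896 ≈ 0.00052743)
sqrt(Y(-154, h(2, -13))/35157 + E) = sqrt(86/35157 + 1/1896) = sqrt(66071/22219224) = sqrt(367011587226)/11109612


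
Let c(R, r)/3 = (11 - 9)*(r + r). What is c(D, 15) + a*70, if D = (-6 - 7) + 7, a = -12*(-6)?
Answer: 5220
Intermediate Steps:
a = 72
D = -6 (D = -13 + 7 = -6)
c(R, r) = 12*r (c(R, r) = 3*((11 - 9)*(r + r)) = 3*(2*(2*r)) = 3*(4*r) = 12*r)
c(D, 15) + a*70 = 12*15 + 72*70 = 180 + 5040 = 5220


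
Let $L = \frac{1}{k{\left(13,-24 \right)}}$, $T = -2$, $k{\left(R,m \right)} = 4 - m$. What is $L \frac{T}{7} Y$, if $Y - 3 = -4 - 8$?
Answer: $\frac{9}{98} \approx 0.091837$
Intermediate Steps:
$Y = -9$ ($Y = 3 - 12 = -9$)
$L = \frac{1}{28}$ ($L = \frac{1}{4 - -24} = \frac{1}{4 + 24} = \frac{1}{28} \approx 0.035714$)
$L \frac{T}{7} Y = \frac{- \frac{2}{7} \left(-9\right)}{28} = \frac{\left(-2\right) \frac{1}{7} \left(-9\right)}{28} = \frac{\left(- \frac{2}{7}\right) \left(-9\right)}{28} = \frac{1}{28} \cdot \frac{18}{7} = \frac{9}{98}$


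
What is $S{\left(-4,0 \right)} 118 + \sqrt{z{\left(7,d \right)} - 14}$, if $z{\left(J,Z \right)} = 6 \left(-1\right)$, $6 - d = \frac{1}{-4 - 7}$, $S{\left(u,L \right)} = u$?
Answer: $-472 + 2 i \sqrt{5} \approx -472.0 + 4.4721 i$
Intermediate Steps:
$d = \frac{67}{11}$ ($d = 6 - \frac{1}{-4 - 7} = 6 - \frac{1}{-11} = 6 - - \frac{1}{11} = 6 + \frac{1}{11} = \frac{67}{11} \approx 6.0909$)
$z{\left(J,Z \right)} = -6$
$S{\left(-4,0 \right)} 118 + \sqrt{z{\left(7,d \right)} - 14} = \left(-4\right) 118 + \sqrt{-6 - 14} = -472 + \sqrt{-20} = -472 + 2 i \sqrt{5}$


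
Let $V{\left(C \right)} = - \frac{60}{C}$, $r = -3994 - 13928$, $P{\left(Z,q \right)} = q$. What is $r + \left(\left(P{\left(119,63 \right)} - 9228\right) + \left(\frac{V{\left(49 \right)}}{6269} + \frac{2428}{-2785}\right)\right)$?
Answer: $- \frac{23173649717963}{855499085} \approx -27088.0$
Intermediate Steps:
$r = -17922$ ($r = -3994 - 13928 = -17922$)
$r + \left(\left(P{\left(119,63 \right)} - 9228\right) + \left(\frac{V{\left(49 \right)}}{6269} + \frac{2428}{-2785}\right)\right) = -17922 + \left(\left(63 - 9228\right) + \left(\frac{\left(-60\right) \frac{1}{49}}{6269} + \frac{2428}{-2785}\right)\right) = -17922 - \left(\frac{25526953}{2785} - \left(-60\right) \frac{1}{49} \cdot \frac{1}{6269}\right) = -17922 - \frac{7841395116593}{855499085} = - \frac{23173649717963}{855499085}$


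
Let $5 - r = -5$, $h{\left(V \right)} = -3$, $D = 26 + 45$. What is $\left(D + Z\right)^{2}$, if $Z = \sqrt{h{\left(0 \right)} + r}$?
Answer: $\left(71 + \sqrt{7}\right)^{2} \approx 5423.7$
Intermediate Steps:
$D = 71$
$r = 10$ ($r = 5 - -5 = 5 + 5 = 10$)
$Z = \sqrt{7}$ ($Z = \sqrt{-3 + 10} = \sqrt{7} \approx 2.6458$)
$\left(D + Z\right)^{2} = \left(71 + \sqrt{7}\right)^{2}$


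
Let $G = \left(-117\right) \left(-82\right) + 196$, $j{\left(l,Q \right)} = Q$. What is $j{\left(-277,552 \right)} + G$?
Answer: $10342$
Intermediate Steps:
$G = 9790$ ($G = 9594 + 196 = 9790$)
$j{\left(-277,552 \right)} + G = 552 + 9790 = 10342$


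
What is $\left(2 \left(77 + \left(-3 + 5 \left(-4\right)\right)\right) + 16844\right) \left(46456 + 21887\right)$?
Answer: $1158550536$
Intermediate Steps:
$\left(2 \left(77 + \left(-3 + 5 \left(-4\right)\right)\right) + 16844\right) \left(46456 + 21887\right) = \left(2 \left(77 - 23\right) + 16844\right) 68343 = \left(2 \cdot 54 + 16844\right) 68343 = \left(108 + 16844\right) 68343 = 16952 \cdot 68343 = 1158550536$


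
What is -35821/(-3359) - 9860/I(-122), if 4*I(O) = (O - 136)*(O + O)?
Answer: 265315579/26431971 ≈ 10.038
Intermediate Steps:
I(O) = O*(-136 + O)/2 (I(O) = ((O - 136)*(O + O))/4 = ((-136 + O)*(2*O))/4 = (2*O*(-136 + O))/4 = O*(-136 + O)/2)
-35821/(-3359) - 9860/I(-122) = -35821/(-3359) - 9860*(-1/(61*(-136 - 122))) = -35821*(-1/3359) - 9860/((1/2)*(-122)*(-258)) = 35821/3359 - 9860/15738 = 35821/3359 - 9860*1/15738 = 35821/3359 - 4930/7869 = 265315579/26431971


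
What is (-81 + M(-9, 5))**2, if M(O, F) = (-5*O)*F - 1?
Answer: 20449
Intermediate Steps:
M(O, F) = -1 - 5*F*O (M(O, F) = -5*F*O - 1 = -1 - 5*F*O)
(-81 + M(-9, 5))**2 = (-81 + (-1 - 5*5*(-9)))**2 = (-81 + (-1 + 225))**2 = (-81 + 224)**2 = 143**2 = 20449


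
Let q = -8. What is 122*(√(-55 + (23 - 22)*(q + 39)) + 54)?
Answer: 6588 + 244*I*√6 ≈ 6588.0 + 597.68*I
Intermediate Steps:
122*(√(-55 + (23 - 22)*(q + 39)) + 54) = 122*(√(-55 + (23 - 22)*(-8 + 39)) + 54) = 122*(√(-55 + 1*31) + 54) = 122*(√(-55 + 31) + 54) = 122*(√(-24) + 54) = 122*(2*I*√6 + 54) = 122*(54 + 2*I*√6) = 6588 + 244*I*√6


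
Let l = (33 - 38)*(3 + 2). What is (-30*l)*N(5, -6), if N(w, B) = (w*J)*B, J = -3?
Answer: 67500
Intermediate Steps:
N(w, B) = -3*B*w (N(w, B) = (w*(-3))*B = (-3*w)*B = -3*B*w)
l = -25 (l = -5*5 = -25)
(-30*l)*N(5, -6) = (-30*(-25))*(-3*(-6)*5) = 750*90 = 67500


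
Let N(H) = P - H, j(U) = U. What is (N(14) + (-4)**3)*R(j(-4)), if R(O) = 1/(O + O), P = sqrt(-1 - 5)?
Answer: 39/4 - I*sqrt(6)/8 ≈ 9.75 - 0.30619*I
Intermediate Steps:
P = I*sqrt(6) (P = sqrt(-6) = I*sqrt(6) ≈ 2.4495*I)
N(H) = -H + I*sqrt(6) (N(H) = I*sqrt(6) - H = -H + I*sqrt(6))
R(O) = 1/(2*O)
(N(14) + (-4)**3)*R(j(-4)) = ((-1*14 + I*sqrt(6)) + (-4)**3)*((1/2)/(-4)) = ((-14 + I*sqrt(6)) - 64)*((1/2)*(-1/4)) = (-78 + I*sqrt(6))*(-1/8) = 39/4 - I*sqrt(6)/8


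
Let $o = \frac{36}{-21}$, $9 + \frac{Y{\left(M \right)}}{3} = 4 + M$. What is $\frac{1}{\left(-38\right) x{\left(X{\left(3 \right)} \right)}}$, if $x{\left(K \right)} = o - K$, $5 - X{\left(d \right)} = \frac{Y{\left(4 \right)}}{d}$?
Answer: $\frac{7}{2052} \approx 0.0034113$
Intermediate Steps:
$Y{\left(M \right)} = -15 + 3 M$ ($Y{\left(M \right)} = -27 + 3 \left(4 + M\right) = -27 + \left(12 + 3 M\right) = -15 + 3 M$)
$o = - \frac{12}{7}$ ($o = 36 \left(- \frac{1}{21}\right) = - \frac{12}{7} \approx -1.7143$)
$X{\left(d \right)} = 5 + \frac{3}{d}$ ($X{\left(d \right)} = 5 - \frac{-15 + 3 \cdot 4}{d} = 5 - \frac{-15 + 12}{d} = 5 - - \frac{3}{d} = 5 + \frac{3}{d}$)
$x{\left(K \right)} = - \frac{12}{7} - K$
$\frac{1}{\left(-38\right) x{\left(X{\left(3 \right)} \right)}} = \frac{1}{\left(-38\right) \left(- \frac{12}{7} - \left(5 + \frac{3}{3}\right)\right)} = \frac{1}{\left(-38\right) \left(- \frac{12}{7} - \left(5 + 3 \cdot \frac{1}{3}\right)\right)} = \frac{1}{\left(-38\right) \left(- \frac{12}{7} - \left(5 + 1\right)\right)} = \frac{1}{\left(-38\right) \left(- \frac{12}{7} - 6\right)} = \frac{1}{\left(-38\right) \left(- \frac{54}{7}\right)} = \frac{1}{\frac{2052}{7}} = \frac{7}{2052}$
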